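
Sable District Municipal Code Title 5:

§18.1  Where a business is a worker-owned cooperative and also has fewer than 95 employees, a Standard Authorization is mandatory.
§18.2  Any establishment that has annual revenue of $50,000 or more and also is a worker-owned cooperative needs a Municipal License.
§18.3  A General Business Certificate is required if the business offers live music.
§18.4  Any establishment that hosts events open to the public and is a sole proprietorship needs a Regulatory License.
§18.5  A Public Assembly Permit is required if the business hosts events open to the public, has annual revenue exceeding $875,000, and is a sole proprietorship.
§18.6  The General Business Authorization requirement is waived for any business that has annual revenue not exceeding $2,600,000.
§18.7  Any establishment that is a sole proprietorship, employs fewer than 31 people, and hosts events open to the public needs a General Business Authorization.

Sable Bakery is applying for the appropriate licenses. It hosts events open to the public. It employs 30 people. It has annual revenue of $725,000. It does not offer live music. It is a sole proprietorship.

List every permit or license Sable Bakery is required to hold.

§18.1 is a sole proprietorship (not: is a worker-owned cooperative); employees 30 < 95 → Standard Authorization not required.
§18.2 revenue $725,000 ≥ $50,000; is a sole proprietorship (not: is a worker-owned cooperative) → Municipal License not required.
§18.3 does not offer live music → General Business Certificate not required.
§18.4 hosts events open to the public; is a sole proprietorship → Regulatory License required.
§18.5 hosts events open to the public; revenue $725,000 ≤ $875,000; is a sole proprietorship → Public Assembly Permit not required.
§18.6 revenue $725,000 ≤ $2,600,000 → exempt from General Business Authorization.
§18.7 is a sole proprietorship; employees 30 < 31; hosts events open to the public → General Business Authorization required.

Regulatory License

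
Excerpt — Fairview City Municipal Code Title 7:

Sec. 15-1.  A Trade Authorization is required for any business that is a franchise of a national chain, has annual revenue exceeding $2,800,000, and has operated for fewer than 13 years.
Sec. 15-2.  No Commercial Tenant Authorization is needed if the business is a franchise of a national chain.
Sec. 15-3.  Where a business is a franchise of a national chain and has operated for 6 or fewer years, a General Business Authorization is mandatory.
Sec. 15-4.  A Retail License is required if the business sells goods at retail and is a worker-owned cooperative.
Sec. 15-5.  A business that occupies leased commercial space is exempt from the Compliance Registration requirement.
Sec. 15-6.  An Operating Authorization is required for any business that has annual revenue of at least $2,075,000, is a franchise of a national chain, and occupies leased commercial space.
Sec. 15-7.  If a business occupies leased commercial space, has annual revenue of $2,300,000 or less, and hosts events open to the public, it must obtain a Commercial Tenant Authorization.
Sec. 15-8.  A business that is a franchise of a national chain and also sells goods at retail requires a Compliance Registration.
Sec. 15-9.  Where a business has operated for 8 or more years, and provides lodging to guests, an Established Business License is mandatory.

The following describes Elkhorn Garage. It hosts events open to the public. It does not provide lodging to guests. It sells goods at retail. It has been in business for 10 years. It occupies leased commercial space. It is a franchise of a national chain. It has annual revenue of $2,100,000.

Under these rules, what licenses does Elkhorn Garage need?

Sec. 15-1. is a franchise of a national chain; revenue $2,100,000 ≤ $2,800,000; years in business 10 < 13 → Trade Authorization not required.
Sec. 15-2. is a franchise of a national chain → exempt from Commercial Tenant Authorization.
Sec. 15-3. is a franchise of a national chain; years in business 10 > 6 → General Business Authorization not required.
Sec. 15-4. sells goods at retail; is a franchise of a national chain (not: is a worker-owned cooperative) → Retail License not required.
Sec. 15-5. occupies leased commercial space → exempt from Compliance Registration.
Sec. 15-6. revenue $2,100,000 ≥ $2,075,000; is a franchise of a national chain; occupies leased commercial space → Operating Authorization required.
Sec. 15-7. occupies leased commercial space; revenue $2,100,000 ≤ $2,300,000; hosts events open to the public → Commercial Tenant Authorization required.
Sec. 15-8. is a franchise of a national chain; sells goods at retail → Compliance Registration required.
Sec. 15-9. years in business 10 ≥ 8; does not provide lodging to guests → Established Business License not required.

Operating Authorization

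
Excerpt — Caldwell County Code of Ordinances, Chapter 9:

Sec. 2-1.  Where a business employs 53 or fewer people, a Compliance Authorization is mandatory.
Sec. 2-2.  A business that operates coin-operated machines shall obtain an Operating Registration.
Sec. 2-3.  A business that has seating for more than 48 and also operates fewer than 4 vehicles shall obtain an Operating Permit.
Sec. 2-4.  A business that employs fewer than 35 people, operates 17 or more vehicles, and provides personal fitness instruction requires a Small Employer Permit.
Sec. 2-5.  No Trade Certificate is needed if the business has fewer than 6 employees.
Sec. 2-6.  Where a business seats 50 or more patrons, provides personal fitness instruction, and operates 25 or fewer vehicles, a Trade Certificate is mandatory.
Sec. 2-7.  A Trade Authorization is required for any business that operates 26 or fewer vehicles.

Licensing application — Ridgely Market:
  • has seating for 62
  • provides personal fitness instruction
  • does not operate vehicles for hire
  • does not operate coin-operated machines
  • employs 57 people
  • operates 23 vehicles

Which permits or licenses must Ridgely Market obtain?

Trade Authorization, Trade Certificate

Sec. 2-1. employees 57 > 53 → Compliance Authorization not required.
Sec. 2-2. does not operate coin-operated machines → Operating Registration not required.
Sec. 2-3. seating 62 > 48; vehicles 23 ≥ 4 → Operating Permit not required.
Sec. 2-4. employees 57 ≥ 35; vehicles 23 ≥ 17; provides personal fitness instruction → Small Employer Permit not required.
Sec. 2-5. employees 57 ≥ 6 → Trade Certificate exemption does not apply.
Sec. 2-6. seating 62 ≥ 50; provides personal fitness instruction; vehicles 23 ≤ 25 → Trade Certificate required.
Sec. 2-7. vehicles 23 ≤ 26 → Trade Authorization required.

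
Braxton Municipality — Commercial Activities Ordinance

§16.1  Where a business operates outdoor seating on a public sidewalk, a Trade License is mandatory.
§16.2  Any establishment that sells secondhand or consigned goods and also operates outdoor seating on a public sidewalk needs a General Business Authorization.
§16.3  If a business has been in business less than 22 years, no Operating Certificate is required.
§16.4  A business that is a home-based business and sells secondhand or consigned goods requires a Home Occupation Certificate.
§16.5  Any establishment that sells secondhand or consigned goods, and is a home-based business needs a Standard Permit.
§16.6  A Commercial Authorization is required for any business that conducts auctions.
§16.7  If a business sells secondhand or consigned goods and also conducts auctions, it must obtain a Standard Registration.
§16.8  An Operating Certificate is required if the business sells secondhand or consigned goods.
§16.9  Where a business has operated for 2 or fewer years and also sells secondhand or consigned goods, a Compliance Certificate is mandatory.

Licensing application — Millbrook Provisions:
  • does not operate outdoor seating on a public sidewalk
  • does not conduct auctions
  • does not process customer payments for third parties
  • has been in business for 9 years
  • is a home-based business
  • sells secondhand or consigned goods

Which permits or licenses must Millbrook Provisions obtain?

Home Occupation Certificate, Standard Permit

§16.1 does not operate outdoor seating on a public sidewalk → Trade License not required.
§16.2 sells secondhand or consigned goods; does not operate outdoor seating on a public sidewalk → General Business Authorization not required.
§16.3 years in business 9 < 22 → exempt from Operating Certificate.
§16.4 is a home-based business; sells secondhand or consigned goods → Home Occupation Certificate required.
§16.5 sells secondhand or consigned goods; is a home-based business → Standard Permit required.
§16.6 does not conduct auctions → Commercial Authorization not required.
§16.7 sells secondhand or consigned goods; does not conduct auctions → Standard Registration not required.
§16.8 sells secondhand or consigned goods → Operating Certificate required.
§16.9 years in business 9 > 2; sells secondhand or consigned goods → Compliance Certificate not required.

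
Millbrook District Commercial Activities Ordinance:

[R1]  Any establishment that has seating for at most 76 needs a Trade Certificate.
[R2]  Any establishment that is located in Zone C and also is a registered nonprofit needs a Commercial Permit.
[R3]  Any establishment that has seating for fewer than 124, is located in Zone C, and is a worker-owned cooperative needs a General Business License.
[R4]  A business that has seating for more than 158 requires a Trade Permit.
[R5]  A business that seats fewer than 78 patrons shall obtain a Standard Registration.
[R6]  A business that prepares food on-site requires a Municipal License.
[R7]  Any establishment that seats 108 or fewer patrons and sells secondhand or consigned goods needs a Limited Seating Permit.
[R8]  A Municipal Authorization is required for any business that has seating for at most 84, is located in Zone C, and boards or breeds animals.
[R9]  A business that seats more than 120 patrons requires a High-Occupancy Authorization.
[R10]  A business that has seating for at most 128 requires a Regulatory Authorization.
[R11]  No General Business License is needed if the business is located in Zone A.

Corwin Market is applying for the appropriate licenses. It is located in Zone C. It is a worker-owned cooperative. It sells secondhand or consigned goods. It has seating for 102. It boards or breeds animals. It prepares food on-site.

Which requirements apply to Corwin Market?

General Business License, Limited Seating Permit, Municipal License, Regulatory Authorization

[R1] seating 102 > 76 → Trade Certificate not required.
[R2] is located in Zone C; is a worker-owned cooperative (not: is a registered nonprofit) → Commercial Permit not required.
[R3] seating 102 < 124; is located in Zone C; is a worker-owned cooperative → General Business License required.
[R4] seating 102 ≤ 158 → Trade Permit not required.
[R5] seating 102 ≥ 78 → Standard Registration not required.
[R6] prepares food on-site → Municipal License required.
[R7] seating 102 ≤ 108; sells secondhand or consigned goods → Limited Seating Permit required.
[R8] seating 102 > 84; is located in Zone C; boards or breeds animals → Municipal Authorization not required.
[R9] seating 102 ≤ 120 → High-Occupancy Authorization not required.
[R10] seating 102 ≤ 128 → Regulatory Authorization required.
[R11] is located in Zone C (not: is located in Zone A) → General Business License exemption does not apply.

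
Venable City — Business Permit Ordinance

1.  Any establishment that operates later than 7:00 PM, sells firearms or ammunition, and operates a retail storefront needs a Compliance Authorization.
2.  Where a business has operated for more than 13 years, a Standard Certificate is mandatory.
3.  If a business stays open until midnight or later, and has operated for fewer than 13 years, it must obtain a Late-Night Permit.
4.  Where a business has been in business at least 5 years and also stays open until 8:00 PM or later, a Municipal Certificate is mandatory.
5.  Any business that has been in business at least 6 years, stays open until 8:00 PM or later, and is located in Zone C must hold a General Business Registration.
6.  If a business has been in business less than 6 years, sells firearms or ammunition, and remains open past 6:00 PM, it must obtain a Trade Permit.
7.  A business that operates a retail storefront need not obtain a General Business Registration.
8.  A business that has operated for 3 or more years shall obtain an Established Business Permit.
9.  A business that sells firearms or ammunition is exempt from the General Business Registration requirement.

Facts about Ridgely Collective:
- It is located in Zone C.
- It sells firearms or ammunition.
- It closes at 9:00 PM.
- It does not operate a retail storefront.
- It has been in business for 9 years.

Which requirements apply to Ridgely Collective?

Established Business Permit, Municipal Certificate

1. closes 9:00 PM, after 7:00 PM; sells firearms or ammunition; does not operate a retail storefront → Compliance Authorization not required.
2. years in business 9 ≤ 13 → Standard Certificate not required.
3. closes 9:00 PM, at/before midnight; years in business 9 < 13 → Late-Night Permit not required.
4. years in business 9 ≥ 5; closes 9:00 PM, after 8:00 PM → Municipal Certificate required.
5. years in business 9 ≥ 6; closes 9:00 PM, after 8:00 PM; is located in Zone C → General Business Registration required.
6. years in business 9 ≥ 6; sells firearms or ammunition; closes 9:00 PM, after 6:00 PM → Trade Permit not required.
7. does not operate a retail storefront → General Business Registration exemption does not apply.
8. years in business 9 ≥ 3 → Established Business Permit required.
9. sells firearms or ammunition → exempt from General Business Registration.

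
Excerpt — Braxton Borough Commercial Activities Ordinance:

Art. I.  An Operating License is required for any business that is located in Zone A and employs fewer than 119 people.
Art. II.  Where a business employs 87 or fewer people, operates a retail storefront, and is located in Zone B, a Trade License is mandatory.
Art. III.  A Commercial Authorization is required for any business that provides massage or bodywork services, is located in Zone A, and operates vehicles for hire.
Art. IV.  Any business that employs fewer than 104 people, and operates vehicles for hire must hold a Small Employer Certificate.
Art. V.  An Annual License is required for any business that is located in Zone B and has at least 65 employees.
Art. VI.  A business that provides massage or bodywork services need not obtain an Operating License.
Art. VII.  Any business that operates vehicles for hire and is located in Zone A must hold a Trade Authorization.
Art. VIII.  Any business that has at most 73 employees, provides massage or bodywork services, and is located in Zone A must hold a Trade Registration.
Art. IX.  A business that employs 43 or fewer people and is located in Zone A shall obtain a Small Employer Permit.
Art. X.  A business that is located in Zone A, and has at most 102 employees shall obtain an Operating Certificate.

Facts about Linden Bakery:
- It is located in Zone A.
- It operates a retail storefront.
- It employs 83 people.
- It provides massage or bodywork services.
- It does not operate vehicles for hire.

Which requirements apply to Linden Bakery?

Operating Certificate

Art. I. is located in Zone A; employees 83 < 119 → Operating License required.
Art. II. employees 83 ≤ 87; operates a retail storefront; is located in Zone A (not: is located in Zone B) → Trade License not required.
Art. III. provides massage or bodywork services; is located in Zone A; does not operate vehicles for hire → Commercial Authorization not required.
Art. IV. employees 83 < 104; does not operate vehicles for hire → Small Employer Certificate not required.
Art. V. is located in Zone A (not: is located in Zone B); employees 83 ≥ 65 → Annual License not required.
Art. VI. provides massage or bodywork services → exempt from Operating License.
Art. VII. does not operate vehicles for hire; is located in Zone A → Trade Authorization not required.
Art. VIII. employees 83 > 73; provides massage or bodywork services; is located in Zone A → Trade Registration not required.
Art. IX. employees 83 > 43; is located in Zone A → Small Employer Permit not required.
Art. X. is located in Zone A; employees 83 ≤ 102 → Operating Certificate required.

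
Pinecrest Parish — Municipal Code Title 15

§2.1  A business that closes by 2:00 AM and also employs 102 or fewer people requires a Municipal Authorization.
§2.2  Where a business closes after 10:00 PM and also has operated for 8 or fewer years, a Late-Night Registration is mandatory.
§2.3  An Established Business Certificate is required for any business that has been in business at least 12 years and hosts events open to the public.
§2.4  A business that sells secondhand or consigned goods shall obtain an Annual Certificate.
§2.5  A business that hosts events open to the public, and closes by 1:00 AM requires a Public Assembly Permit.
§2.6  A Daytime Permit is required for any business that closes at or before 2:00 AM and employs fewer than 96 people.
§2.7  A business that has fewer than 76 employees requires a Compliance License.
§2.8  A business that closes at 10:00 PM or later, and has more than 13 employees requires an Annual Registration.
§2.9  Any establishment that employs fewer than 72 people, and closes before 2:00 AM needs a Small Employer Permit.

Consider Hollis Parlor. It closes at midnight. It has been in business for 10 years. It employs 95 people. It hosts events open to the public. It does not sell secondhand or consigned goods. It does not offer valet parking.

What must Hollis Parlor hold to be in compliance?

Annual Registration, Daytime Permit, Municipal Authorization, Public Assembly Permit

§2.1 closes midnight, at/before 2:00 AM; employees 95 ≤ 102 → Municipal Authorization required.
§2.2 closes midnight, after 10:00 PM; years in business 10 > 8 → Late-Night Registration not required.
§2.3 years in business 10 < 12; hosts events open to the public → Established Business Certificate not required.
§2.4 does not sell secondhand or consigned goods → Annual Certificate not required.
§2.5 hosts events open to the public; closes midnight, at/before 1:00 AM → Public Assembly Permit required.
§2.6 closes midnight, at/before 2:00 AM; employees 95 < 96 → Daytime Permit required.
§2.7 employees 95 ≥ 76 → Compliance License not required.
§2.8 closes midnight, after 10:00 PM; employees 95 > 13 → Annual Registration required.
§2.9 employees 95 ≥ 72; closes midnight, at/before 2:00 AM → Small Employer Permit not required.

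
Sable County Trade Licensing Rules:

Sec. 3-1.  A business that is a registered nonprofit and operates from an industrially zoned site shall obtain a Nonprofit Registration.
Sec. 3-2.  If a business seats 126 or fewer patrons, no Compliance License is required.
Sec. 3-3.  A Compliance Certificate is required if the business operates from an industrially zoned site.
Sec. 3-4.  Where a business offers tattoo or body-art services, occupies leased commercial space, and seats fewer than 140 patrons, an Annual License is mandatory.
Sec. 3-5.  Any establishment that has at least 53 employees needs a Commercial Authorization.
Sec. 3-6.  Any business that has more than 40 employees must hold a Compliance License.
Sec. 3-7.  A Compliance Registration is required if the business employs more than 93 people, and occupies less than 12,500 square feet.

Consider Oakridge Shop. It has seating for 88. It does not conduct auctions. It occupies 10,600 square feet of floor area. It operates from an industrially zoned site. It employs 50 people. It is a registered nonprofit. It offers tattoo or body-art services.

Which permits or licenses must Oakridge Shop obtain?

Compliance Certificate, Nonprofit Registration

Sec. 3-1. is a registered nonprofit; operates from an industrially zoned site → Nonprofit Registration required.
Sec. 3-2. seating 88 ≤ 126 → exempt from Compliance License.
Sec. 3-3. operates from an industrially zoned site → Compliance Certificate required.
Sec. 3-4. offers tattoo or body-art services; operates from an industrially zoned site (not: occupies leased commercial space); seating 88 < 140 → Annual License not required.
Sec. 3-5. employees 50 < 53 → Commercial Authorization not required.
Sec. 3-6. employees 50 > 40 → Compliance License required.
Sec. 3-7. employees 50 ≤ 93; floor area 10,600 square feet < 12,500 square feet → Compliance Registration not required.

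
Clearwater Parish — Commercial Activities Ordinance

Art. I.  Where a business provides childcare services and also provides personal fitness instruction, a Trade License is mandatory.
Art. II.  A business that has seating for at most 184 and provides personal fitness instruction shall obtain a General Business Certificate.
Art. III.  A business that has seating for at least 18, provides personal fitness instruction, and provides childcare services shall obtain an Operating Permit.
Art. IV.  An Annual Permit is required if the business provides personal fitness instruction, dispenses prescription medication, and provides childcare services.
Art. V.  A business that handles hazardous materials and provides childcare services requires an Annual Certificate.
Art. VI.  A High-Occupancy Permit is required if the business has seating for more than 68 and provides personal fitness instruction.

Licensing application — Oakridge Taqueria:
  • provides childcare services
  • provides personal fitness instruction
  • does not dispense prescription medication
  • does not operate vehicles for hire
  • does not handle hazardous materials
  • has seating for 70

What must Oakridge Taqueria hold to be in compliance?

Art. I. provides childcare services; provides personal fitness instruction → Trade License required.
Art. II. seating 70 ≤ 184; provides personal fitness instruction → General Business Certificate required.
Art. III. seating 70 ≥ 18; provides personal fitness instruction; provides childcare services → Operating Permit required.
Art. IV. provides personal fitness instruction; does not dispense prescription medication; provides childcare services → Annual Permit not required.
Art. V. does not handle hazardous materials; provides childcare services → Annual Certificate not required.
Art. VI. seating 70 > 68; provides personal fitness instruction → High-Occupancy Permit required.

General Business Certificate, High-Occupancy Permit, Operating Permit, Trade License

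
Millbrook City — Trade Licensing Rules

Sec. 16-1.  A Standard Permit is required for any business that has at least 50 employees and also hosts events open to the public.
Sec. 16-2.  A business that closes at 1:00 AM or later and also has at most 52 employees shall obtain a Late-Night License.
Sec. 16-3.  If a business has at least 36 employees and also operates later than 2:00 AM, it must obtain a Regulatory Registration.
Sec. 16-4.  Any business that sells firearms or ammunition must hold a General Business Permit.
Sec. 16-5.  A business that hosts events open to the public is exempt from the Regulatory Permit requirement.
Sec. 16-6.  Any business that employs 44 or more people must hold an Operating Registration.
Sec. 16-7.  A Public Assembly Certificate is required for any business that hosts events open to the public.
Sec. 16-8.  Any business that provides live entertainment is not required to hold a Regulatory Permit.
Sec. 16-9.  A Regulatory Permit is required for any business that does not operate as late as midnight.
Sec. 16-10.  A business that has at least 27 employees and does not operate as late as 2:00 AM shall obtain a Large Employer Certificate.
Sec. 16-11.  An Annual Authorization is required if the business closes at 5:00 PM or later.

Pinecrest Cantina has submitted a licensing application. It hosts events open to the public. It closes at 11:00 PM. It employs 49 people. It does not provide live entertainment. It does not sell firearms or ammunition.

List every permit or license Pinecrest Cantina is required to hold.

Sec. 16-1. employees 49 < 50; hosts events open to the public → Standard Permit not required.
Sec. 16-2. closes 11:00 PM, at/before 1:00 AM; employees 49 ≤ 52 → Late-Night License not required.
Sec. 16-3. employees 49 ≥ 36; closes 11:00 PM, at/before 2:00 AM → Regulatory Registration not required.
Sec. 16-4. does not sell firearms or ammunition → General Business Permit not required.
Sec. 16-5. hosts events open to the public → exempt from Regulatory Permit.
Sec. 16-6. employees 49 ≥ 44 → Operating Registration required.
Sec. 16-7. hosts events open to the public → Public Assembly Certificate required.
Sec. 16-8. does not provide live entertainment → Regulatory Permit exemption does not apply.
Sec. 16-9. closes 11:00 PM, at/before midnight → Regulatory Permit required.
Sec. 16-10. employees 49 ≥ 27; closes 11:00 PM, at/before 2:00 AM → Large Employer Certificate required.
Sec. 16-11. closes 11:00 PM, after 5:00 PM → Annual Authorization required.

Annual Authorization, Large Employer Certificate, Operating Registration, Public Assembly Certificate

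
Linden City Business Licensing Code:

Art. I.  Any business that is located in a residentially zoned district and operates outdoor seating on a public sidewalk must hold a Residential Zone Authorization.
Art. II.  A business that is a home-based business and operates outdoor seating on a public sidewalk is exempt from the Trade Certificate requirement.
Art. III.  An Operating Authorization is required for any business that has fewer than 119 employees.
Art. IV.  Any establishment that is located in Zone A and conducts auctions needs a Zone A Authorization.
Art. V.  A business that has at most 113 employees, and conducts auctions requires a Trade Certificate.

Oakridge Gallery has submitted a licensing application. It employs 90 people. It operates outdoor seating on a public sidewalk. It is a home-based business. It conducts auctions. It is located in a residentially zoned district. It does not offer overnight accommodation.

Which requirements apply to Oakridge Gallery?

Art. I. is located in a residentially zoned district; operates outdoor seating on a public sidewalk → Residential Zone Authorization required.
Art. II. is a home-based business; operates outdoor seating on a public sidewalk → exempt from Trade Certificate.
Art. III. employees 90 < 119 → Operating Authorization required.
Art. IV. is located in a residentially zoned district (not: is located in Zone A); conducts auctions → Zone A Authorization not required.
Art. V. employees 90 ≤ 113; conducts auctions → Trade Certificate required.

Operating Authorization, Residential Zone Authorization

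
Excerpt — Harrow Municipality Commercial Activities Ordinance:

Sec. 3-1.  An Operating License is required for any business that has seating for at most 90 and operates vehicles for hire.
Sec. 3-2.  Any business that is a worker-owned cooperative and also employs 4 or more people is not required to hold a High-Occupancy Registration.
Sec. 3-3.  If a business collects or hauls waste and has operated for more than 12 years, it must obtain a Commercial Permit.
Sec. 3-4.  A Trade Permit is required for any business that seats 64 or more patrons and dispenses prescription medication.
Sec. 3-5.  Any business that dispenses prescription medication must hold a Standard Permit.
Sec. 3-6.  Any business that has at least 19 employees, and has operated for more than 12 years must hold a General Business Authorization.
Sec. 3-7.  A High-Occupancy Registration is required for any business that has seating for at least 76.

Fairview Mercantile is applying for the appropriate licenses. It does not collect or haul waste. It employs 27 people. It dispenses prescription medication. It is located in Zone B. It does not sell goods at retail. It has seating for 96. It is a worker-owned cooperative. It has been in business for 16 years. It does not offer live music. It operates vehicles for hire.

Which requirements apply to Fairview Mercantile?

Sec. 3-1. seating 96 > 90; operates vehicles for hire → Operating License not required.
Sec. 3-2. is a worker-owned cooperative; employees 27 ≥ 4 → exempt from High-Occupancy Registration.
Sec. 3-3. does not collect or haul waste; years in business 16 > 12 → Commercial Permit not required.
Sec. 3-4. seating 96 ≥ 64; dispenses prescription medication → Trade Permit required.
Sec. 3-5. dispenses prescription medication → Standard Permit required.
Sec. 3-6. employees 27 ≥ 19; years in business 16 > 12 → General Business Authorization required.
Sec. 3-7. seating 96 ≥ 76 → High-Occupancy Registration required.

General Business Authorization, Standard Permit, Trade Permit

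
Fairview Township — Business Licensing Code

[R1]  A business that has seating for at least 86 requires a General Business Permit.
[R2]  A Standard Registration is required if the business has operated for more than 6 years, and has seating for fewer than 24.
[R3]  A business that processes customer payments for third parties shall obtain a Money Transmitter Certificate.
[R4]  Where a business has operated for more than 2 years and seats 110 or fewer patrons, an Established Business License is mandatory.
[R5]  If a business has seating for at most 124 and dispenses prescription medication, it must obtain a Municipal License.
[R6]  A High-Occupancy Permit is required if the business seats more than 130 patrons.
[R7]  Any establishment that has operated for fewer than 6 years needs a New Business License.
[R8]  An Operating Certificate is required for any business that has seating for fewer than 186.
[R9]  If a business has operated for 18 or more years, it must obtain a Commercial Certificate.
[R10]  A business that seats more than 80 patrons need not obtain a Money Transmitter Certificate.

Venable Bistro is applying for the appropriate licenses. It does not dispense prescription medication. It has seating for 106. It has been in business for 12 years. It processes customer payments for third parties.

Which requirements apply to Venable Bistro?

[R1] seating 106 ≥ 86 → General Business Permit required.
[R2] years in business 12 > 6; seating 106 ≥ 24 → Standard Registration not required.
[R3] processes customer payments for third parties → Money Transmitter Certificate required.
[R4] years in business 12 > 2; seating 106 ≤ 110 → Established Business License required.
[R5] seating 106 ≤ 124; does not dispense prescription medication → Municipal License not required.
[R6] seating 106 ≤ 130 → High-Occupancy Permit not required.
[R7] years in business 12 ≥ 6 → New Business License not required.
[R8] seating 106 < 186 → Operating Certificate required.
[R9] years in business 12 < 18 → Commercial Certificate not required.
[R10] seating 106 > 80 → exempt from Money Transmitter Certificate.

Established Business License, General Business Permit, Operating Certificate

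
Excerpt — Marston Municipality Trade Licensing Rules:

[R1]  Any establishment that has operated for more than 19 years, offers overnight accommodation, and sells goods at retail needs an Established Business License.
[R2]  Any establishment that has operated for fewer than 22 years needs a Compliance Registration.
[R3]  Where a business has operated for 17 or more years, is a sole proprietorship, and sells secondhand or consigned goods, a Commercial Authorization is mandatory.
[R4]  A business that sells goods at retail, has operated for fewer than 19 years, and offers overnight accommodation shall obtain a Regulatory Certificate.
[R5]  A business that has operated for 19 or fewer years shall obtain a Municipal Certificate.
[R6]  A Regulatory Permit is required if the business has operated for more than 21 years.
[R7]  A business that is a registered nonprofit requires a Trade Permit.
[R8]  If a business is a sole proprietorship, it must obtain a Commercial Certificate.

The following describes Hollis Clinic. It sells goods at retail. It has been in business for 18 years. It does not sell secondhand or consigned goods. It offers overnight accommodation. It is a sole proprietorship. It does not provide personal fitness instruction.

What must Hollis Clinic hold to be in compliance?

Commercial Certificate, Compliance Registration, Municipal Certificate, Regulatory Certificate

[R1] years in business 18 ≤ 19; offers overnight accommodation; sells goods at retail → Established Business License not required.
[R2] years in business 18 < 22 → Compliance Registration required.
[R3] years in business 18 ≥ 17; is a sole proprietorship; does not sell secondhand or consigned goods → Commercial Authorization not required.
[R4] sells goods at retail; years in business 18 < 19; offers overnight accommodation → Regulatory Certificate required.
[R5] years in business 18 ≤ 19 → Municipal Certificate required.
[R6] years in business 18 ≤ 21 → Regulatory Permit not required.
[R7] is a sole proprietorship (not: is a registered nonprofit) → Trade Permit not required.
[R8] is a sole proprietorship → Commercial Certificate required.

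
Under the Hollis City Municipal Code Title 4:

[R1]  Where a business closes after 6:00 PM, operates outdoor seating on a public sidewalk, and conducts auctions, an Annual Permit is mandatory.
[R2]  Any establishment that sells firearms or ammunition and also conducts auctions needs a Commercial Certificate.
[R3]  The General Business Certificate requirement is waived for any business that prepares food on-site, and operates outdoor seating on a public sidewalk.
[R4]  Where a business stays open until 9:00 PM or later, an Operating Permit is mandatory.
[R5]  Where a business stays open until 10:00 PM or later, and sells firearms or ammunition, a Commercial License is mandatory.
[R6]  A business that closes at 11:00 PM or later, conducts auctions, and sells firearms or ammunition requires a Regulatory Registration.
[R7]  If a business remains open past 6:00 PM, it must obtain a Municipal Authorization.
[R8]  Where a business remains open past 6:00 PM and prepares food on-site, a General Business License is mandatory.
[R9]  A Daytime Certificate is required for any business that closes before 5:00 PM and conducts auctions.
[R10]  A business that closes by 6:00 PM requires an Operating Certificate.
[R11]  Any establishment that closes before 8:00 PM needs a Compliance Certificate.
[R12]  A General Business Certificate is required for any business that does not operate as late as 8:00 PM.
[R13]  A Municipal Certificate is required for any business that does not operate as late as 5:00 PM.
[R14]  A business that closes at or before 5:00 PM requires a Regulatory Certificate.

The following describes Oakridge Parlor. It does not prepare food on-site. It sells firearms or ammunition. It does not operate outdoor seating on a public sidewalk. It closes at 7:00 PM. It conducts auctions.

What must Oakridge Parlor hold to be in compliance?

Commercial Certificate, Compliance Certificate, General Business Certificate, Municipal Authorization

[R1] closes 7:00 PM, after 6:00 PM; does not operate outdoor seating on a public sidewalk; conducts auctions → Annual Permit not required.
[R2] sells firearms or ammunition; conducts auctions → Commercial Certificate required.
[R3] does not prepare food on-site; does not operate outdoor seating on a public sidewalk → General Business Certificate exemption does not apply.
[R4] closes 7:00 PM, at/before 9:00 PM → Operating Permit not required.
[R5] closes 7:00 PM, at/before 10:00 PM; sells firearms or ammunition → Commercial License not required.
[R6] closes 7:00 PM, at/before 11:00 PM; conducts auctions; sells firearms or ammunition → Regulatory Registration not required.
[R7] closes 7:00 PM, after 6:00 PM → Municipal Authorization required.
[R8] closes 7:00 PM, after 6:00 PM; does not prepare food on-site → General Business License not required.
[R9] closes 7:00 PM, after 5:00 PM; conducts auctions → Daytime Certificate not required.
[R10] closes 7:00 PM, after 6:00 PM → Operating Certificate not required.
[R11] closes 7:00 PM, at/before 8:00 PM → Compliance Certificate required.
[R12] closes 7:00 PM, at/before 8:00 PM → General Business Certificate required.
[R13] closes 7:00 PM, after 5:00 PM → Municipal Certificate not required.
[R14] closes 7:00 PM, after 5:00 PM → Regulatory Certificate not required.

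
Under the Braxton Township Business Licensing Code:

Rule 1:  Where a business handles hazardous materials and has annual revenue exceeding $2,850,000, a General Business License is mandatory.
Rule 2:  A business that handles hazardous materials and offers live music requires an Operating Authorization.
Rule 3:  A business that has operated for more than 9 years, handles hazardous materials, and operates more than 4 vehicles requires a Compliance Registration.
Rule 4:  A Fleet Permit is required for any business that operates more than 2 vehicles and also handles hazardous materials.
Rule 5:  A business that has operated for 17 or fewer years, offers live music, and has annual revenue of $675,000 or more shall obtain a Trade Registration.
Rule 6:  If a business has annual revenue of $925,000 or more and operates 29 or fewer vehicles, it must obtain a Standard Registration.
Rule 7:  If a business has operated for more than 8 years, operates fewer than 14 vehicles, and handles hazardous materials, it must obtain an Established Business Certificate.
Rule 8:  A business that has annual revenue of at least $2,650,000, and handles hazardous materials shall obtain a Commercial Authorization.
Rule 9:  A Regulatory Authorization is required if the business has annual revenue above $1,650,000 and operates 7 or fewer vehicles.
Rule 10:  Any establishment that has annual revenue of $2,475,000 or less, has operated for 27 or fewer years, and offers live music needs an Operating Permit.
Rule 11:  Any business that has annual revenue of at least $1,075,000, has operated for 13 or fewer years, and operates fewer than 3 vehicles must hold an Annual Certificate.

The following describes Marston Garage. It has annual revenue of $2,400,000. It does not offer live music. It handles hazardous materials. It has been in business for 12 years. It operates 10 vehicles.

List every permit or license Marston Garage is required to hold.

Rule 1: handles hazardous materials; revenue $2,400,000 ≤ $2,850,000 → General Business License not required.
Rule 2: handles hazardous materials; does not offer live music → Operating Authorization not required.
Rule 3: years in business 12 > 9; handles hazardous materials; vehicles 10 > 4 → Compliance Registration required.
Rule 4: vehicles 10 > 2; handles hazardous materials → Fleet Permit required.
Rule 5: years in business 12 ≤ 17; does not offer live music; revenue $2,400,000 ≥ $675,000 → Trade Registration not required.
Rule 6: revenue $2,400,000 ≥ $925,000; vehicles 10 ≤ 29 → Standard Registration required.
Rule 7: years in business 12 > 8; vehicles 10 < 14; handles hazardous materials → Established Business Certificate required.
Rule 8: revenue $2,400,000 < $2,650,000; handles hazardous materials → Commercial Authorization not required.
Rule 9: revenue $2,400,000 > $1,650,000; vehicles 10 > 7 → Regulatory Authorization not required.
Rule 10: revenue $2,400,000 ≤ $2,475,000; years in business 12 ≤ 27; does not offer live music → Operating Permit not required.
Rule 11: revenue $2,400,000 ≥ $1,075,000; years in business 12 ≤ 13; vehicles 10 ≥ 3 → Annual Certificate not required.

Compliance Registration, Established Business Certificate, Fleet Permit, Standard Registration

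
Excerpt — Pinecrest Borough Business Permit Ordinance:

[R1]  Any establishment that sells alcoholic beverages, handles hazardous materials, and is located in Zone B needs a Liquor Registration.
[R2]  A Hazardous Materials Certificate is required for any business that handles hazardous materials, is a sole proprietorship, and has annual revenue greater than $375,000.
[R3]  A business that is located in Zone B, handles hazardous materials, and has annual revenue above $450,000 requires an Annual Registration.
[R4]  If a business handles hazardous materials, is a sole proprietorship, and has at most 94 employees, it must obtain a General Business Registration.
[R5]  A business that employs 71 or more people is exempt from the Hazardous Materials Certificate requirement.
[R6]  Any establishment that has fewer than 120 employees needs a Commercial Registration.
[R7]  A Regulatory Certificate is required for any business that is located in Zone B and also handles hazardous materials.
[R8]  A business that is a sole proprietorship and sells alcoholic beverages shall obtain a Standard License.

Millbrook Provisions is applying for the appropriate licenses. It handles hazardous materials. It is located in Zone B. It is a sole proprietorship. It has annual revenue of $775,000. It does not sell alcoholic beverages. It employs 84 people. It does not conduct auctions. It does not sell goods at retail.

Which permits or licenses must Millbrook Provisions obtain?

Annual Registration, Commercial Registration, General Business Registration, Regulatory Certificate

[R1] does not sell alcoholic beverages; handles hazardous materials; is located in Zone B → Liquor Registration not required.
[R2] handles hazardous materials; is a sole proprietorship; revenue $775,000 > $375,000 → Hazardous Materials Certificate required.
[R3] is located in Zone B; handles hazardous materials; revenue $775,000 > $450,000 → Annual Registration required.
[R4] handles hazardous materials; is a sole proprietorship; employees 84 ≤ 94 → General Business Registration required.
[R5] employees 84 ≥ 71 → exempt from Hazardous Materials Certificate.
[R6] employees 84 < 120 → Commercial Registration required.
[R7] is located in Zone B; handles hazardous materials → Regulatory Certificate required.
[R8] is a sole proprietorship; does not sell alcoholic beverages → Standard License not required.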